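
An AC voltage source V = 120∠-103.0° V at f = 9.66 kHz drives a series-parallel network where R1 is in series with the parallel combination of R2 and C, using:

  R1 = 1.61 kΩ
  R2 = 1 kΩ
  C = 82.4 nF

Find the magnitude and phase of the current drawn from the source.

Step 1 — Angular frequency: ω = 2π·f = 2π·9660 = 6.07e+04 rad/s.
Step 2 — Component impedances:
  R1: Z = R = 1610 Ω
  R2: Z = R = 1000 Ω
  C: Z = 1/(jωC) = -j/(ω·C) = 0 - j199.9 Ω
Step 3 — Parallel branch: R2 || C = 1/(1/R2 + 1/C) = 38.44 - j192.3 Ω.
Step 4 — Series with R1: Z_total = R1 + (R2 || C) = 1648 - j192.3 Ω = 1660∠-6.7° Ω.
Step 5 — Source phasor: V = 120∠-103.0° V = -26.99 - j116.9 V.
Step 6 — Ohm's law: I = V / Z_total = (-26.99 - j116.9) / (1648 - j192.3) = -0.007994 - j0.07186 A.
Step 7 — Convert to polar: |I| = 0.07231 A, ∠I = -96.3°.

I = 0.07231∠-96.3° A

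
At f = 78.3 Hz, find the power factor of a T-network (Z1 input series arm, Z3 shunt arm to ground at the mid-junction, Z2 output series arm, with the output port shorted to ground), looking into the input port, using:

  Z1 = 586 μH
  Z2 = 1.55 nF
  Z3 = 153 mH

Step 1 — Angular frequency: ω = 2π·f = 2π·78.3 = 492 rad/s.
Step 2 — Component impedances:
  Z1: Z = jωL = j·492·0.000586 = 0 + j0.2883 Ω
  Z2: Z = 1/(jωC) = -j/(ω·C) = 0 - j1.311e+06 Ω
  Z3: Z = jωL = j·492·0.153 = 0 + j75.27 Ω
Step 3 — With the output port shorted to ground, the output series arm Z2 runs from the junction to ground; the shunt arm Z3 also runs from the junction to ground. They appear in parallel: Z3 || Z2 = 0 + j75.28 Ω.
Step 4 — Series with input arm Z1: Z_in = Z1 + (Z3 || Z2) = 0 + j75.56 Ω = 75.56∠90.0° Ω.
Step 5 — Power factor: PF = cos(φ) = Re(Z)/|Z| = 0/75.56 = 0.
Step 6 — Type: Im(Z) = 75.56 ⇒ lagging (phase φ = 90.0°).

PF = 0 (lagging, φ = 90.0°)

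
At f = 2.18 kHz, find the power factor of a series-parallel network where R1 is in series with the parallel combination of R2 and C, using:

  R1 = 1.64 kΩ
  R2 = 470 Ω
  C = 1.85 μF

Step 1 — Angular frequency: ω = 2π·f = 2π·2180 = 1.37e+04 rad/s.
Step 2 — Component impedances:
  R1: Z = R = 1640 Ω
  R2: Z = R = 470 Ω
  C: Z = 1/(jωC) = -j/(ω·C) = 0 - j39.46 Ω
Step 3 — Parallel branch: R2 || C = 1/(1/R2 + 1/C) = 3.29 - j39.19 Ω.
Step 4 — Series with R1: Z_total = R1 + (R2 || C) = 1643 - j39.19 Ω = 1644∠-1.4° Ω.
Step 5 — Power factor: PF = cos(φ) = Re(Z)/|Z| = 1643.3/1643.8 = 0.9997.
Step 6 — Type: Im(Z) = -39.19 ⇒ leading (phase φ = -1.4°).

PF = 0.9997 (leading, φ = -1.4°)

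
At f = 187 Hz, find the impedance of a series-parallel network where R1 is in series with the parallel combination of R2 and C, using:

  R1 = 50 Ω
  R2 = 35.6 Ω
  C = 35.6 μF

Step 1 — Angular frequency: ω = 2π·f = 2π·187 = 1175 rad/s.
Step 2 — Component impedances:
  R1: Z = R = 50 Ω
  R2: Z = R = 35.6 Ω
  C: Z = 1/(jωC) = -j/(ω·C) = 0 - j23.91 Ω
Step 3 — Parallel branch: R2 || C = 1/(1/R2 + 1/C) = 11.06 - j16.48 Ω.
Step 4 — Series with R1: Z_total = R1 + (R2 || C) = 61.06 - j16.48 Ω = 63.25∠-15.1° Ω.

Z = 61.06 - j16.48 Ω = 63.25∠-15.1° Ω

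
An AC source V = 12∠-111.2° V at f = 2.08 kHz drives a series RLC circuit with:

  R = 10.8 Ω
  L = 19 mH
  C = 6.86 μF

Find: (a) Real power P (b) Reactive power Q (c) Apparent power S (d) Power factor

Step 1 — Angular frequency: ω = 2π·f = 2π·2080 = 1.307e+04 rad/s.
Step 2 — Component impedances:
  R: Z = R = 10.8 Ω
  L: Z = jωL = j·1.307e+04·0.019 = 0 + j248.3 Ω
  C: Z = 1/(jωC) = -j/(ω·C) = 0 - j11.15 Ω
Step 3 — Series combination: Z_total = R + L + C = 10.8 + j237.2 Ω = 237.4∠87.4° Ω.
Step 4 — Source phasor: V = 12∠-111.2° V = -4.339 - j11.19 V.
Step 5 — Current: I = V / Z = -0.04791 + j0.01612 A = 0.05055∠161.4° A.
Step 6 — Complex power: S = V·I* = 0.02759 + j0.6059 VA.
Step 7 — Real power: P = Re(S) = 0.02759 W.
Step 8 — Reactive power: Q = Im(S) = 0.6059 VAR.
Step 9 — Apparent power: |S| = 0.6066 VA.
Step 10 — Power factor: PF = P/|S| = 0.04549 (lagging).

(a) P = 0.02759 W  (b) Q = 0.6059 VAR  (c) S = 0.6066 VA  (d) PF = 0.04549 (lagging)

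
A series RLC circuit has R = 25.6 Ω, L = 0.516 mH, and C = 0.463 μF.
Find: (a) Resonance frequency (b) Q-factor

Step 1 — Resonance condition Im(Z)=0 gives ω₀ = 1/√(LC).
Step 2 — ω₀ = 1/√(0.000516·4.63e-07) = 6.47e+04 rad/s.
Step 3 — f₀ = ω₀/(2π) = 1.03e+04 Hz.
Step 4 — Series Q: Q = ω₀L/R = 6.47e+04·0.000516/25.6 = 1.304.

(a) f₀ = 1.03e+04 Hz  (b) Q = 1.304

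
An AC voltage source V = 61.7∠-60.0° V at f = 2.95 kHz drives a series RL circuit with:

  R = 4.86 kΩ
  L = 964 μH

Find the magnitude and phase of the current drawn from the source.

Step 1 — Angular frequency: ω = 2π·f = 2π·2950 = 1.854e+04 rad/s.
Step 2 — Component impedances:
  R: Z = R = 4860 Ω
  L: Z = jωL = j·1.854e+04·0.000964 = 0 + j17.87 Ω
Step 3 — Series combination: Z_total = R + L = 4860 + j17.87 Ω = 4860∠0.2° Ω.
Step 4 — Source phasor: V = 61.7∠-60.0° V = 30.85 - j53.43 V.
Step 5 — Ohm's law: I = V / Z_total = (30.85 - j53.43) / (4860 + j17.87) = 0.006307 - j0.01102 A.
Step 6 — Convert to polar: |I| = 0.0127 A, ∠I = -60.2°.

I = 0.0127∠-60.2° A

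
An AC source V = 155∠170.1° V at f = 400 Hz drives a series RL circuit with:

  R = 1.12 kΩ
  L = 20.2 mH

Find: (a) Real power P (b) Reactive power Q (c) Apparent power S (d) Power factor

Step 1 — Angular frequency: ω = 2π·f = 2π·400 = 2513 rad/s.
Step 2 — Component impedances:
  R: Z = R = 1120 Ω
  L: Z = jωL = j·2513·0.0202 = 0 + j50.77 Ω
Step 3 — Series combination: Z_total = R + L = 1120 + j50.77 Ω = 1121∠2.6° Ω.
Step 4 — Source phasor: V = 155∠170.1° V = -152.7 + j26.65 V.
Step 5 — Current: I = V / Z = -0.135 + j0.02991 A = 0.1383∠167.5° A.
Step 6 — Complex power: S = V·I* = 21.41 + j0.9703 VA.
Step 7 — Real power: P = Re(S) = 21.41 W.
Step 8 — Reactive power: Q = Im(S) = 0.9703 VAR.
Step 9 — Apparent power: |S| = 21.43 VA.
Step 10 — Power factor: PF = P/|S| = 0.999 (lagging).

(a) P = 21.41 W  (b) Q = 0.9703 VAR  (c) S = 21.43 VA  (d) PF = 0.999 (lagging)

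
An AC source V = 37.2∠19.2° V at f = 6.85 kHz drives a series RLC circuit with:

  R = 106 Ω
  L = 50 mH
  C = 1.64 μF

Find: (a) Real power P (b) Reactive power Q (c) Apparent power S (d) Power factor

Step 1 — Angular frequency: ω = 2π·f = 2π·6850 = 4.304e+04 rad/s.
Step 2 — Component impedances:
  R: Z = R = 106 Ω
  L: Z = jωL = j·4.304e+04·0.05 = 0 + j2152 Ω
  C: Z = 1/(jωC) = -j/(ω·C) = 0 - j14.17 Ω
Step 3 — Series combination: Z_total = R + L + C = 106 + j2138 Ω = 2140∠87.2° Ω.
Step 4 — Source phasor: V = 37.2∠19.2° V = 35.13 + j12.23 V.
Step 5 — Current: I = V / Z = 0.006521 - j0.01611 A = 0.01738∠-68.0° A.
Step 6 — Complex power: S = V·I* = 0.03202 + j0.6457 VA.
Step 7 — Real power: P = Re(S) = 0.03202 W.
Step 8 — Reactive power: Q = Im(S) = 0.6457 VAR.
Step 9 — Apparent power: |S| = 0.6465 VA.
Step 10 — Power factor: PF = P/|S| = 0.04952 (lagging).

(a) P = 0.03202 W  (b) Q = 0.6457 VAR  (c) S = 0.6465 VA  (d) PF = 0.04952 (lagging)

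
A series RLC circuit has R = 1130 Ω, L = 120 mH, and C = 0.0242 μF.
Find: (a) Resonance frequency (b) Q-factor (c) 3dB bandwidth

Step 1 — Resonance: ω₀ = 1/√(LC) = 1/√(0.12·2.42e-08) = 1.856e+04 rad/s.
Step 2 — f₀ = ω₀/(2π) = 2953 Hz.
Step 3 — Series Q: Q = ω₀L/R = 1.856e+04·0.12/1130 = 1.971.
Step 4 — Bandwidth: Δω = ω₀/Q = 9417 rad/s; BW = Δω/(2π) = 1499 Hz.

(a) f₀ = 2953 Hz  (b) Q = 1.971  (c) BW = 1499 Hz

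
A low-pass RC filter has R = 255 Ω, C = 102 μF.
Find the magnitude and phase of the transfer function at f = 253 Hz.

Step 1 — Angular frequency: ω = 2π·253 = 1590 rad/s.
Step 2 — Transfer function: H(jω) = 1/(1 + jωRC).
Step 3 — Denominator: 1 + jωRC = 1 + j·1590·255·0.000102 = 1 + j41.35.
Step 4 — H = 0.0005846 - j0.02417.
Step 5 — Magnitude: |H| = 0.02418 (-32.3 dB); phase: φ = -88.6°.

|H| = 0.02418 (-32.3 dB), φ = -88.6°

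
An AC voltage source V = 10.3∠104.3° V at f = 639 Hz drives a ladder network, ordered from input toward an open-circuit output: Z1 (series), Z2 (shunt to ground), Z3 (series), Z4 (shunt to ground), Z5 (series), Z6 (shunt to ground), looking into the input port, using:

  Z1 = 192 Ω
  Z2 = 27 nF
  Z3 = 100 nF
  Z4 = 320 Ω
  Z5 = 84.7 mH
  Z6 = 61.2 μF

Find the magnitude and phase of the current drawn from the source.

Step 1 — Angular frequency: ω = 2π·f = 2π·639 = 4015 rad/s.
Step 2 — Component impedances:
  Z1: Z = R = 192 Ω
  Z2: Z = 1/(jωC) = -j/(ω·C) = 0 - j9225 Ω
  Z3: Z = 1/(jωC) = -j/(ω·C) = 0 - j2491 Ω
  Z4: Z = R = 320 Ω
  Z5: Z = jωL = j·4015·0.0847 = 0 + j340.1 Ω
  Z6: Z = 1/(jωC) = -j/(ω·C) = 0 - j4.07 Ω
Step 3 — Ladder network (open output): work backward from the far end, alternating series and parallel combinations. Z_in = 298.9 - j1862 Ω = 1886∠-80.9° Ω.
Step 4 — Source phasor: V = 10.3∠104.3° V = -2.544 + j9.981 V.
Step 5 — Ohm's law: I = V / Z_total = (-2.544 + j9.981) / (298.9 - j1862) = -0.005439 - j0.0004932 A.
Step 6 — Convert to polar: |I| = 0.005461 A, ∠I = -174.8°.

I = 0.005461∠-174.8° A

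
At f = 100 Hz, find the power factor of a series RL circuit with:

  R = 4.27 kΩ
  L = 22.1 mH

Step 1 — Angular frequency: ω = 2π·f = 2π·100 = 628.3 rad/s.
Step 2 — Component impedances:
  R: Z = R = 4270 Ω
  L: Z = jωL = j·628.3·0.0221 = 0 + j13.89 Ω
Step 3 — Series combination: Z_total = R + L = 4270 + j13.89 Ω = 4270∠0.2° Ω.
Step 4 — Power factor: PF = cos(φ) = Re(Z)/|Z| = 4270/4270 = 1.
Step 5 — Type: Im(Z) = 13.89 ⇒ lagging (phase φ = 0.2°).

PF = 1 (lagging, φ = 0.2°)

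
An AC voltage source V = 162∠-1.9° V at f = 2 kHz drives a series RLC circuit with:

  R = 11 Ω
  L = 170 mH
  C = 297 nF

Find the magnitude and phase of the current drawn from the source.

Step 1 — Angular frequency: ω = 2π·f = 2π·2000 = 1.257e+04 rad/s.
Step 2 — Component impedances:
  R: Z = R = 11 Ω
  L: Z = jωL = j·1.257e+04·0.17 = 0 + j2136 Ω
  C: Z = 1/(jωC) = -j/(ω·C) = 0 - j267.9 Ω
Step 3 — Series combination: Z_total = R + L + C = 11 + j1868 Ω = 1868∠89.7° Ω.
Step 4 — Source phasor: V = 162∠-1.9° V = 161.9 - j5.371 V.
Step 5 — Ohm's law: I = V / Z_total = (161.9 - j5.371) / (11 + j1868) = -0.002365 - j0.08667 A.
Step 6 — Convert to polar: |I| = 0.08671 A, ∠I = -91.6°.

I = 0.08671∠-91.6° A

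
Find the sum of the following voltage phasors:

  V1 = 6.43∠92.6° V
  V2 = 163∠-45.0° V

Step 1 — Convert each phasor to rectangular form:
  V1 = 6.43·(cos(92.6°) + j·sin(92.6°)) = -0.2917 + j6.423 V
  V2 = 163·(cos(-45.0°) + j·sin(-45.0°)) = 115.3 - j115.3 V
Step 2 — Sum components: V_total = 115 - j108.8 V.
Step 3 — Convert to polar: |V_total| = 158.3 V, ∠V_total = -43.4°.

V_total = 158.3∠-43.4° V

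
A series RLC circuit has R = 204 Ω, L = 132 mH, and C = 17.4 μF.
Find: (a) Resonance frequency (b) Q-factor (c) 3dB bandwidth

Step 1 — Resonance: ω₀ = 1/√(LC) = 1/√(0.132·1.74e-05) = 659.8 rad/s.
Step 2 — f₀ = ω₀/(2π) = 105 Hz.
Step 3 — Series Q: Q = ω₀L/R = 659.8·0.132/204 = 0.427.
Step 4 — Bandwidth: Δω = ω₀/Q = 1545 rad/s; BW = Δω/(2π) = 246 Hz.

(a) f₀ = 105 Hz  (b) Q = 0.427  (c) BW = 246 Hz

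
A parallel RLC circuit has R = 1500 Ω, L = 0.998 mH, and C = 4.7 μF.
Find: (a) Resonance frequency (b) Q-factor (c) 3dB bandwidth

Step 1 — Resonance: ω₀ = 1/√(LC) = 1/√(0.000998·4.7e-06) = 1.46e+04 rad/s.
Step 2 — f₀ = ω₀/(2π) = 2324 Hz.
Step 3 — Parallel Q: Q = R/(ω₀L) = 1500/(1.46e+04·0.000998) = 102.9.
Step 4 — Bandwidth: Δω = ω₀/Q = 141.8 rad/s; BW = Δω/(2π) = 22.58 Hz.

(a) f₀ = 2324 Hz  (b) Q = 102.9  (c) BW = 22.58 Hz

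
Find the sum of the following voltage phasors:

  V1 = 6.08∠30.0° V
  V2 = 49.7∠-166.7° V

Step 1 — Convert each phasor to rectangular form:
  V1 = 6.08·(cos(30.0°) + j·sin(30.0°)) = 5.265 + j3.04 V
  V2 = 49.7·(cos(-166.7°) + j·sin(-166.7°)) = -48.37 - j11.43 V
Step 2 — Sum components: V_total = -43.1 - j8.393 V.
Step 3 — Convert to polar: |V_total| = 43.91 V, ∠V_total = -169.0°.

V_total = 43.91∠-169.0° V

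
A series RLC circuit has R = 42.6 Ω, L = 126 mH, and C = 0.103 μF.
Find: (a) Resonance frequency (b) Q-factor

Step 1 — Resonance condition Im(Z)=0 gives ω₀ = 1/√(LC).
Step 2 — ω₀ = 1/√(0.126·1.03e-07) = 8778 rad/s.
Step 3 — f₀ = ω₀/(2π) = 1397 Hz.
Step 4 — Series Q: Q = ω₀L/R = 8778·0.126/42.6 = 25.96.

(a) f₀ = 1397 Hz  (b) Q = 25.96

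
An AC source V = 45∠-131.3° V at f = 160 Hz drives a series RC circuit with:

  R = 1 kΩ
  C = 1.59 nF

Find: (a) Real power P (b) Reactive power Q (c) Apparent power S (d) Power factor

Step 1 — Angular frequency: ω = 2π·f = 2π·160 = 1005 rad/s.
Step 2 — Component impedances:
  R: Z = R = 1000 Ω
  C: Z = 1/(jωC) = -j/(ω·C) = 0 - j6.256e+05 Ω
Step 3 — Series combination: Z_total = R + C = 1000 - j6.256e+05 Ω = 6.256e+05∠-89.9° Ω.
Step 4 — Source phasor: V = 45∠-131.3° V = -29.7 - j33.81 V.
Step 5 — Current: I = V / Z = 5.396e-05 - j4.756e-05 A = 7.193e-05∠-41.4° A.
Step 6 — Complex power: S = V·I* = 5.174e-06 - j0.003237 VA.
Step 7 — Real power: P = Re(S) = 5.174e-06 W.
Step 8 — Reactive power: Q = Im(S) = -0.003237 VAR.
Step 9 — Apparent power: |S| = 0.003237 VA.
Step 10 — Power factor: PF = P/|S| = 0.001598 (leading).

(a) P = 5.174e-06 W  (b) Q = -0.003237 VAR  (c) S = 0.003237 VA  (d) PF = 0.001598 (leading)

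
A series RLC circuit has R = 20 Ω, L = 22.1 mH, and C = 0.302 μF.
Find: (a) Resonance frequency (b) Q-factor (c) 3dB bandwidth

Step 1 — Resonance condition Im(Z)=0 gives ω₀ = 1/√(LC).
Step 2 — ω₀ = 1/√(0.0221·3.02e-07) = 1.224e+04 rad/s.
Step 3 — f₀ = ω₀/(2π) = 1948 Hz.
Step 4 — Series Q: Q = ω₀L/R = 1.224e+04·0.0221/20 = 13.53.
Step 5 — 3dB bandwidth: Δω = ω₀/Q = 905 rad/s; BW = Δω/(2π) = 144 Hz.

(a) f₀ = 1948 Hz  (b) Q = 13.53  (c) BW = 144 Hz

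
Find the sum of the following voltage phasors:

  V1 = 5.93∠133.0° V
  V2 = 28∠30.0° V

Step 1 — Convert each phasor to rectangular form:
  V1 = 5.93·(cos(133.0°) + j·sin(133.0°)) = -4.044 + j4.337 V
  V2 = 28·(cos(30.0°) + j·sin(30.0°)) = 24.25 + j14 V
Step 2 — Sum components: V_total = 20.2 + j18.34 V.
Step 3 — Convert to polar: |V_total| = 27.28 V, ∠V_total = 42.2°.

V_total = 27.28∠42.2° V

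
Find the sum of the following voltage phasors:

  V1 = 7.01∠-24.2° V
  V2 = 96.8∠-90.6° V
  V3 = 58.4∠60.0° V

Step 1 — Convert each phasor to rectangular form:
  V1 = 7.01·(cos(-24.2°) + j·sin(-24.2°)) = 6.394 - j2.874 V
  V2 = 96.8·(cos(-90.6°) + j·sin(-90.6°)) = -1.014 - j96.79 V
  V3 = 58.4·(cos(60.0°) + j·sin(60.0°)) = 29.2 + j50.58 V
Step 2 — Sum components: V_total = 34.58 - j49.09 V.
Step 3 — Convert to polar: |V_total| = 60.05 V, ∠V_total = -54.8°.

V_total = 60.05∠-54.8° V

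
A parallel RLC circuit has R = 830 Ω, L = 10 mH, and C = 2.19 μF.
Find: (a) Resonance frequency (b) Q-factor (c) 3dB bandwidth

Step 1 — Resonance: ω₀ = 1/√(LC) = 1/√(0.01·2.19e-06) = 6757 rad/s.
Step 2 — f₀ = ω₀/(2π) = 1075 Hz.
Step 3 — Parallel Q: Q = R/(ω₀L) = 830/(6757·0.01) = 12.28.
Step 4 — Bandwidth: Δω = ω₀/Q = 550.1 rad/s; BW = Δω/(2π) = 87.56 Hz.

(a) f₀ = 1075 Hz  (b) Q = 12.28  (c) BW = 87.56 Hz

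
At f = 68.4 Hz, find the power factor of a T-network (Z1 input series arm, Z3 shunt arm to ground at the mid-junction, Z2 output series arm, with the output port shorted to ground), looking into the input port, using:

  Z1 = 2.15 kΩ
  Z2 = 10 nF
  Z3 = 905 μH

Step 1 — Angular frequency: ω = 2π·f = 2π·68.4 = 429.8 rad/s.
Step 2 — Component impedances:
  Z1: Z = R = 2150 Ω
  Z2: Z = 1/(jωC) = -j/(ω·C) = 0 - j2.327e+05 Ω
  Z3: Z = jωL = j·429.8·0.000905 = 0 + j0.3889 Ω
Step 3 — With the output port shorted to ground, the output series arm Z2 runs from the junction to ground; the shunt arm Z3 also runs from the junction to ground. They appear in parallel: Z3 || Z2 = 0 + j0.3889 Ω.
Step 4 — Series with input arm Z1: Z_in = Z1 + (Z3 || Z2) = 2150 + j0.3889 Ω = 2150∠0.0° Ω.
Step 5 — Power factor: PF = cos(φ) = Re(Z)/|Z| = 2150/2150 = 1.
Step 6 — Type: Im(Z) = 0.3889 ⇒ lagging (phase φ = 0.0°).

PF = 1 (lagging, φ = 0.0°)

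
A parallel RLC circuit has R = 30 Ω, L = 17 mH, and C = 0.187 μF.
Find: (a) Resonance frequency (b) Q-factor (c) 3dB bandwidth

Step 1 — Resonance: ω₀ = 1/√(LC) = 1/√(0.017·1.87e-07) = 1.774e+04 rad/s.
Step 2 — f₀ = ω₀/(2π) = 2823 Hz.
Step 3 — Parallel Q: Q = R/(ω₀L) = 30/(1.774e+04·0.017) = 0.0995.
Step 4 — Bandwidth: Δω = ω₀/Q = 1.783e+05 rad/s; BW = Δω/(2π) = 2.837e+04 Hz.

(a) f₀ = 2823 Hz  (b) Q = 0.0995  (c) BW = 2.837e+04 Hz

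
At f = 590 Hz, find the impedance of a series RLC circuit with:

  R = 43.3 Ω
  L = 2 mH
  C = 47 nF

Step 1 — Angular frequency: ω = 2π·f = 2π·590 = 3707 rad/s.
Step 2 — Component impedances:
  R: Z = R = 43.3 Ω
  L: Z = jωL = j·3707·0.002 = 0 + j7.414 Ω
  C: Z = 1/(jωC) = -j/(ω·C) = 0 - j5739 Ω
Step 3 — Series combination: Z_total = R + L + C = 43.3 - j5732 Ω = 5732∠-89.6° Ω.

Z = 43.3 - j5732 Ω = 5732∠-89.6° Ω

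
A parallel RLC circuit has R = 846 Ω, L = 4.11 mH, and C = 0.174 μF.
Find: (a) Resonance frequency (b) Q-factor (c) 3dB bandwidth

Step 1 — Resonance: ω₀ = 1/√(LC) = 1/√(0.00411·1.74e-07) = 3.739e+04 rad/s.
Step 2 — f₀ = ω₀/(2π) = 5951 Hz.
Step 3 — Parallel Q: Q = R/(ω₀L) = 846/(3.739e+04·0.00411) = 5.505.
Step 4 — Bandwidth: Δω = ω₀/Q = 6793 rad/s; BW = Δω/(2π) = 1081 Hz.

(a) f₀ = 5951 Hz  (b) Q = 5.505  (c) BW = 1081 Hz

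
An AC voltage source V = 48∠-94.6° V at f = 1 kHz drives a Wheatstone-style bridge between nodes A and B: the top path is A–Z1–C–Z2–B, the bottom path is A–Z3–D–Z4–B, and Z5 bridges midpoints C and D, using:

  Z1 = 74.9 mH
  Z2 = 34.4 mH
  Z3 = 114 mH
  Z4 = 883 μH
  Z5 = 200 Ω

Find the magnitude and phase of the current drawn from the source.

Step 1 — Angular frequency: ω = 2π·f = 2π·1000 = 6283 rad/s.
Step 2 — Component impedances:
  Z1: Z = jωL = j·6283·0.0749 = 0 + j470.6 Ω
  Z2: Z = jωL = j·6283·0.0344 = 0 + j216.1 Ω
  Z3: Z = jωL = j·6283·0.114 = 0 + j716.3 Ω
  Z4: Z = jωL = j·6283·0.000883 = 0 + j5.548 Ω
  Z5: Z = R = 200 Ω
Step 3 — Bridge requires nodal analysis (the Z5 bridge couples midpoints C and D, so the two paths cannot be reduced to a simple series/parallel combination). Setting node B to ground and injecting 1 A at node A, the 3-node admittance system at A, C, D solves to V_A = Z_AB = 31.18 + j322.8 Ω = 324.3∠84.5° Ω.
Step 4 — Source phasor: V = 48∠-94.6° V = -3.85 - j47.85 V.
Step 5 — Ohm's law: I = V / Z_total = (-3.85 - j47.85) / (31.18 + j322.8) = -0.148 - j0.00237 A.
Step 6 — Convert to polar: |I| = 0.148 A, ∠I = -179.1°.

I = 0.148∠-179.1° A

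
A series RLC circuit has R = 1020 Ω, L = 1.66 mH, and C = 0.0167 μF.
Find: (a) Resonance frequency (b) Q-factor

Step 1 — Resonance condition Im(Z)=0 gives ω₀ = 1/√(LC).
Step 2 — ω₀ = 1/√(0.00166·1.67e-08) = 1.899e+05 rad/s.
Step 3 — f₀ = ω₀/(2π) = 3.023e+04 Hz.
Step 4 — Series Q: Q = ω₀L/R = 1.899e+05·0.00166/1020 = 0.3091.

(a) f₀ = 3.023e+04 Hz  (b) Q = 0.3091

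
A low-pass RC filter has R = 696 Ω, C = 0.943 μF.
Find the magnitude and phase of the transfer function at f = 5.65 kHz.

Step 1 — Angular frequency: ω = 2π·5650 = 3.55e+04 rad/s.
Step 2 — Transfer function: H(jω) = 1/(1 + jωRC).
Step 3 — Denominator: 1 + jωRC = 1 + j·3.55e+04·696·9.43e-07 = 1 + j23.3.
Step 4 — H = 0.001839 - j0.04284.
Step 5 — Magnitude: |H| = 0.04288 (-27.4 dB); phase: φ = -87.5°.

|H| = 0.04288 (-27.4 dB), φ = -87.5°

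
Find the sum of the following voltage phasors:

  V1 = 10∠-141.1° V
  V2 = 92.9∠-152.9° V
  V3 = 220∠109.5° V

Step 1 — Convert each phasor to rectangular form:
  V1 = 10·(cos(-141.1°) + j·sin(-141.1°)) = -7.782 - j6.28 V
  V2 = 92.9·(cos(-152.9°) + j·sin(-152.9°)) = -82.7 - j42.32 V
  V3 = 220·(cos(109.5°) + j·sin(109.5°)) = -73.44 + j207.4 V
Step 2 — Sum components: V_total = -163.9 + j158.8 V.
Step 3 — Convert to polar: |V_total| = 228.2 V, ∠V_total = 135.9°.

V_total = 228.2∠135.9° V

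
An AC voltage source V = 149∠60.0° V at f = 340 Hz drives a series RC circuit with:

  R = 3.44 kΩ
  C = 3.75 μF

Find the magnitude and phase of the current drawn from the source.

Step 1 — Angular frequency: ω = 2π·f = 2π·340 = 2136 rad/s.
Step 2 — Component impedances:
  R: Z = R = 3440 Ω
  C: Z = 1/(jωC) = -j/(ω·C) = 0 - j124.8 Ω
Step 3 — Series combination: Z_total = R + C = 3440 - j124.8 Ω = 3442∠-2.1° Ω.
Step 4 — Source phasor: V = 149∠60.0° V = 74.5 + j129 V.
Step 5 — Ohm's law: I = V / Z_total = (74.5 + j129) / (3440 - j124.8) = 0.02027 + j0.03825 A.
Step 6 — Convert to polar: |I| = 0.04329 A, ∠I = 62.1°.

I = 0.04329∠62.1° A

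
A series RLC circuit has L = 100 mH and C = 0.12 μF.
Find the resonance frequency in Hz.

Step 1 — Resonance condition Im(Z)=0 gives ω₀ = 1/√(LC).
Step 2 — ω₀ = 1/√(0.1·1.2e-07) = 9129 rad/s.
Step 3 — f₀ = ω₀/(2π) = 1453 Hz.

f₀ = 1453 Hz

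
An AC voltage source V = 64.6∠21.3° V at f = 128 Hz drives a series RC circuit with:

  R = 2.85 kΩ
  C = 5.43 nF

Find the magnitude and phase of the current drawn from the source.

Step 1 — Angular frequency: ω = 2π·f = 2π·128 = 804.2 rad/s.
Step 2 — Component impedances:
  R: Z = R = 2850 Ω
  C: Z = 1/(jωC) = -j/(ω·C) = 0 - j2.29e+05 Ω
Step 3 — Series combination: Z_total = R + C = 2850 - j2.29e+05 Ω = 2.29e+05∠-89.3° Ω.
Step 4 — Source phasor: V = 64.6∠21.3° V = 60.19 + j23.47 V.
Step 5 — Ohm's law: I = V / Z_total = (60.19 + j23.47) / (2850 - j2.29e+05) = -9.919e-05 + j0.0002641 A.
Step 6 — Convert to polar: |I| = 0.0002821 A, ∠I = 110.6°.

I = 0.0002821∠110.6° A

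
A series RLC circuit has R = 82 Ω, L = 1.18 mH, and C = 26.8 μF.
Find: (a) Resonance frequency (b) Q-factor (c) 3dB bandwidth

Step 1 — Resonance: ω₀ = 1/√(LC) = 1/√(0.00118·2.68e-05) = 5623 rad/s.
Step 2 — f₀ = ω₀/(2π) = 895 Hz.
Step 3 — Series Q: Q = ω₀L/R = 5623·0.00118/82 = 0.08092.
Step 4 — Bandwidth: Δω = ω₀/Q = 6.949e+04 rad/s; BW = Δω/(2π) = 1.106e+04 Hz.

(a) f₀ = 895 Hz  (b) Q = 0.08092  (c) BW = 1.106e+04 Hz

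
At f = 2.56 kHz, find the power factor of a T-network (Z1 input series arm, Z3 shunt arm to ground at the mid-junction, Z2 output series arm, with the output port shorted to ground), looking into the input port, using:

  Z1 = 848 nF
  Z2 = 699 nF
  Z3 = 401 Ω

Step 1 — Angular frequency: ω = 2π·f = 2π·2560 = 1.608e+04 rad/s.
Step 2 — Component impedances:
  Z1: Z = 1/(jωC) = -j/(ω·C) = 0 - j73.31 Ω
  Z2: Z = 1/(jωC) = -j/(ω·C) = 0 - j88.94 Ω
  Z3: Z = R = 401 Ω
Step 3 — With the output port shorted to ground, the output series arm Z2 runs from the junction to ground; the shunt arm Z3 also runs from the junction to ground. They appear in parallel: Z3 || Z2 = 18.8 - j84.77 Ω.
Step 4 — Series with input arm Z1: Z_in = Z1 + (Z3 || Z2) = 18.8 - j158.1 Ω = 159.2∠-83.2° Ω.
Step 5 — Power factor: PF = cos(φ) = Re(Z)/|Z| = 18.8/159.2 = 0.1181.
Step 6 — Type: Im(Z) = -158.1 ⇒ leading (phase φ = -83.2°).

PF = 0.1181 (leading, φ = -83.2°)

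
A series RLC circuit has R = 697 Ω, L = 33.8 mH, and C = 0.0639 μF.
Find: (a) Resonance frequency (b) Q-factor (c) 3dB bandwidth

Step 1 — Resonance: ω₀ = 1/√(LC) = 1/√(0.0338·6.39e-08) = 2.152e+04 rad/s.
Step 2 — f₀ = ω₀/(2π) = 3425 Hz.
Step 3 — Series Q: Q = ω₀L/R = 2.152e+04·0.0338/697 = 1.043.
Step 4 — Bandwidth: Δω = ω₀/Q = 2.062e+04 rad/s; BW = Δω/(2π) = 3282 Hz.

(a) f₀ = 3425 Hz  (b) Q = 1.043  (c) BW = 3282 Hz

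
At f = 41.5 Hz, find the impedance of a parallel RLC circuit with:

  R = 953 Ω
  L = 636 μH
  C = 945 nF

Step 1 — Angular frequency: ω = 2π·f = 2π·41.5 = 260.8 rad/s.
Step 2 — Component impedances:
  R: Z = R = 953 Ω
  L: Z = jωL = j·260.8·0.000636 = 0 + j0.1658 Ω
  C: Z = 1/(jωC) = -j/(ω·C) = 0 - j4058 Ω
Step 3 — Parallel combination: 1/Z_total = 1/R + 1/L + 1/C; Z_total = 2.886e-05 + j0.1658 Ω = 0.1658∠90.0° Ω.

Z = 2.886e-05 + j0.1658 Ω = 0.1658∠90.0° Ω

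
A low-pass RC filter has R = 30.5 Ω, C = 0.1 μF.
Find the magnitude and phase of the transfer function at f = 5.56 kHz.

Step 1 — Angular frequency: ω = 2π·5560 = 3.493e+04 rad/s.
Step 2 — Transfer function: H(jω) = 1/(1 + jωRC).
Step 3 — Denominator: 1 + jωRC = 1 + j·3.493e+04·30.5·1e-07 = 1 + j0.1066.
Step 4 — H = 0.9888 - j0.1054.
Step 5 — Magnitude: |H| = 0.9944 (-0.0 dB); phase: φ = -6.1°.

|H| = 0.9944 (-0.0 dB), φ = -6.1°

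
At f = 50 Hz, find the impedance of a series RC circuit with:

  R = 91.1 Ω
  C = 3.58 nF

Step 1 — Angular frequency: ω = 2π·f = 2π·50 = 314.2 rad/s.
Step 2 — Component impedances:
  R: Z = R = 91.1 Ω
  C: Z = 1/(jωC) = -j/(ω·C) = 0 - j8.891e+05 Ω
Step 3 — Series combination: Z_total = R + C = 91.1 - j8.891e+05 Ω = 8.891e+05∠-90.0° Ω.

Z = 91.1 - j8.891e+05 Ω = 8.891e+05∠-90.0° Ω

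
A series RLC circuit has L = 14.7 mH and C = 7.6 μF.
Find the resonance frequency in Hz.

Step 1 — Resonance condition Im(Z)=0 gives ω₀ = 1/√(LC).
Step 2 — ω₀ = 1/√(0.0147·7.6e-06) = 2992 rad/s.
Step 3 — f₀ = ω₀/(2π) = 476.2 Hz.

f₀ = 476.2 Hz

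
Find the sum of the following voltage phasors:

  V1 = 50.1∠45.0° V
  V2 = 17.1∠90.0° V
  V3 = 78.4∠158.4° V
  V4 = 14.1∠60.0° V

Step 1 — Convert each phasor to rectangular form:
  V1 = 50.1·(cos(45.0°) + j·sin(45.0°)) = 35.43 + j35.43 V
  V2 = 17.1·(cos(90.0°) + j·sin(90.0°)) = 0 + j17.1 V
  V3 = 78.4·(cos(158.4°) + j·sin(158.4°)) = -72.89 + j28.86 V
  V4 = 14.1·(cos(60.0°) + j·sin(60.0°)) = 7.05 + j12.21 V
Step 2 — Sum components: V_total = -30.42 + j93.6 V.
Step 3 — Convert to polar: |V_total| = 98.42 V, ∠V_total = 108.0°.

V_total = 98.42∠108.0° V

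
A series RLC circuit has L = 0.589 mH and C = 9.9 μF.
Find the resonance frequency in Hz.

Step 1 — Resonance condition Im(Z)=0 gives ω₀ = 1/√(LC).
Step 2 — ω₀ = 1/√(0.000589·9.9e-06) = 1.31e+04 rad/s.
Step 3 — f₀ = ω₀/(2π) = 2084 Hz.

f₀ = 2084 Hz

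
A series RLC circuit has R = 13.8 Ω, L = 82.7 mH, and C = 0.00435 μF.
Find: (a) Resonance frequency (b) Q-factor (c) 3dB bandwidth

Step 1 — Resonance: ω₀ = 1/√(LC) = 1/√(0.0827·4.35e-09) = 5.272e+04 rad/s.
Step 2 — f₀ = ω₀/(2π) = 8391 Hz.
Step 3 — Series Q: Q = ω₀L/R = 5.272e+04·0.0827/13.8 = 316.
Step 4 — Bandwidth: Δω = ω₀/Q = 166.9 rad/s; BW = Δω/(2π) = 26.56 Hz.

(a) f₀ = 8391 Hz  (b) Q = 316  (c) BW = 26.56 Hz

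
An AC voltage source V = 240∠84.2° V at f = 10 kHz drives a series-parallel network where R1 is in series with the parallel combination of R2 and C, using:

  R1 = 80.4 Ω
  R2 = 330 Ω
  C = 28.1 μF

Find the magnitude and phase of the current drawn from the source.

Step 1 — Angular frequency: ω = 2π·f = 2π·1e+04 = 6.283e+04 rad/s.
Step 2 — Component impedances:
  R1: Z = R = 80.4 Ω
  R2: Z = R = 330 Ω
  C: Z = 1/(jωC) = -j/(ω·C) = 0 - j0.5664 Ω
Step 3 — Parallel branch: R2 || C = 1/(1/R2 + 1/C) = 0.0009721 - j0.5664 Ω.
Step 4 — Series with R1: Z_total = R1 + (R2 || C) = 80.4 - j0.5664 Ω = 80.4∠-0.4° Ω.
Step 5 — Source phasor: V = 240∠84.2° V = 24.25 + j238.8 V.
Step 6 — Ohm's law: I = V / Z_total = (24.25 + j238.8) / (80.4 - j0.5664) = 0.2807 + j2.972 A.
Step 7 — Convert to polar: |I| = 2.985 A, ∠I = 84.6°.

I = 2.985∠84.6° A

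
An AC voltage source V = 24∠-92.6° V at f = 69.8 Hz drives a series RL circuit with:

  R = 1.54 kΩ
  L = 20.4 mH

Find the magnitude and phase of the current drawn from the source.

Step 1 — Angular frequency: ω = 2π·f = 2π·69.8 = 438.6 rad/s.
Step 2 — Component impedances:
  R: Z = R = 1540 Ω
  L: Z = jωL = j·438.6·0.0204 = 0 + j8.947 Ω
Step 3 — Series combination: Z_total = R + L = 1540 + j8.947 Ω = 1540∠0.3° Ω.
Step 4 — Source phasor: V = 24∠-92.6° V = -1.089 - j23.98 V.
Step 5 — Ohm's law: I = V / Z_total = (-1.089 - j23.98) / (1540 + j8.947) = -0.0007974 - j0.01556 A.
Step 6 — Convert to polar: |I| = 0.01558 A, ∠I = -92.9°.

I = 0.01558∠-92.9° A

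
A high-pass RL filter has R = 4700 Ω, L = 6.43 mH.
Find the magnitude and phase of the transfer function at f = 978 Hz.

Step 1 — Angular frequency: ω = 2π·978 = 6145 rad/s.
Step 2 — Transfer function: H(jω) = jωL/(R + jωL).
Step 3 — Numerator jωL = j·39.51; denominator R + jωL = 4700 + j39.51.
Step 4 — H = 7.067e-05 + j0.008406.
Step 5 — Magnitude: |H| = 0.008407 (-41.5 dB); phase: φ = 89.5°.

|H| = 0.008407 (-41.5 dB), φ = 89.5°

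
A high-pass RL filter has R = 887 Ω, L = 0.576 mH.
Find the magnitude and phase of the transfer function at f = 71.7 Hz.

Step 1 — Angular frequency: ω = 2π·71.7 = 450.5 rad/s.
Step 2 — Transfer function: H(jω) = jωL/(R + jωL).
Step 3 — Numerator jωL = j·0.2595; denominator R + jωL = 887 + j0.2595.
Step 4 — H = 8.558e-08 + j0.0002925.
Step 5 — Magnitude: |H| = 0.0002925 (-70.7 dB); phase: φ = 90.0°.

|H| = 0.0002925 (-70.7 dB), φ = 90.0°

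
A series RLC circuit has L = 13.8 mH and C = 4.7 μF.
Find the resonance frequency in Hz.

Step 1 — Resonance condition Im(Z)=0 gives ω₀ = 1/√(LC).
Step 2 — ω₀ = 1/√(0.0138·4.7e-06) = 3927 rad/s.
Step 3 — f₀ = ω₀/(2π) = 624.9 Hz.

f₀ = 624.9 Hz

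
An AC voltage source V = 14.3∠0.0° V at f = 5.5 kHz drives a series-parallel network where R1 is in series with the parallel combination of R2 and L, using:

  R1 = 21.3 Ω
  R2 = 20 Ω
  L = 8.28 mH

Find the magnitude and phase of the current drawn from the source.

Step 1 — Angular frequency: ω = 2π·f = 2π·5500 = 3.456e+04 rad/s.
Step 2 — Component impedances:
  R1: Z = R = 21.3 Ω
  R2: Z = R = 20 Ω
  L: Z = jωL = j·3.456e+04·0.00828 = 0 + j286.1 Ω
Step 3 — Parallel branch: R2 || L = 1/(1/R2 + 1/L) = 19.9 + j1.391 Ω.
Step 4 — Series with R1: Z_total = R1 + (R2 || L) = 41.2 + j1.391 Ω = 41.23∠1.9° Ω.
Step 5 — Source phasor: V = 14.3∠0.0° V = 14.3 V.
Step 6 — Ohm's law: I = V / Z_total = (14.3) / (41.2 + j1.391) = 0.3467 - j0.0117 A.
Step 7 — Convert to polar: |I| = 0.3469 A, ∠I = -1.9°.

I = 0.3469∠-1.9° A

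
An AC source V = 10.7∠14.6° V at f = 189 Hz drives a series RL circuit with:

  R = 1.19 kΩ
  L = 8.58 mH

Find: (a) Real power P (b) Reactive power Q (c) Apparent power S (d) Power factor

Step 1 — Angular frequency: ω = 2π·f = 2π·189 = 1188 rad/s.
Step 2 — Component impedances:
  R: Z = R = 1190 Ω
  L: Z = jωL = j·1188·0.00858 = 0 + j10.19 Ω
Step 3 — Series combination: Z_total = R + L = 1190 + j10.19 Ω = 1190∠0.5° Ω.
Step 4 — Source phasor: V = 10.7∠14.6° V = 10.35 + j2.697 V.
Step 5 — Current: I = V / Z = 0.00872 + j0.002192 A = 0.008991∠14.1° A.
Step 6 — Complex power: S = V·I* = 0.0962 + j0.0008237 VA.
Step 7 — Real power: P = Re(S) = 0.0962 W.
Step 8 — Reactive power: Q = Im(S) = 0.0008237 VAR.
Step 9 — Apparent power: |S| = 0.09621 VA.
Step 10 — Power factor: PF = P/|S| = 1 (lagging).

(a) P = 0.0962 W  (b) Q = 0.0008237 VAR  (c) S = 0.09621 VA  (d) PF = 1 (lagging)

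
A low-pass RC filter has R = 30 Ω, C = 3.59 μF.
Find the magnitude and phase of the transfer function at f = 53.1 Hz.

Step 1 — Angular frequency: ω = 2π·53.1 = 333.6 rad/s.
Step 2 — Transfer function: H(jω) = 1/(1 + jωRC).
Step 3 — Denominator: 1 + jωRC = 1 + j·333.6·30·3.59e-06 = 1 + j0.03593.
Step 4 — H = 0.9987 - j0.03589.
Step 5 — Magnitude: |H| = 0.9994 (-0.0 dB); phase: φ = -2.1°.

|H| = 0.9994 (-0.0 dB), φ = -2.1°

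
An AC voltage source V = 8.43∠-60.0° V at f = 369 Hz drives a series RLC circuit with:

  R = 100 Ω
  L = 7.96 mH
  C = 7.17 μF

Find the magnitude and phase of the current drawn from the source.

Step 1 — Angular frequency: ω = 2π·f = 2π·369 = 2318 rad/s.
Step 2 — Component impedances:
  R: Z = R = 100 Ω
  L: Z = jωL = j·2318·0.00796 = 0 + j18.46 Ω
  C: Z = 1/(jωC) = -j/(ω·C) = 0 - j60.16 Ω
Step 3 — Series combination: Z_total = R + L + C = 100 - j41.7 Ω = 108.3∠-22.6° Ω.
Step 4 — Source phasor: V = 8.43∠-60.0° V = 4.215 - j7.301 V.
Step 5 — Ohm's law: I = V / Z_total = (4.215 - j7.301) / (100 - j41.7) = 0.06184 - j0.04722 A.
Step 6 — Convert to polar: |I| = 0.07781 A, ∠I = -37.4°.

I = 0.07781∠-37.4° A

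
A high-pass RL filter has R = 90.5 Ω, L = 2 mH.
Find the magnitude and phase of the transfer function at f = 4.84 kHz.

Step 1 — Angular frequency: ω = 2π·4840 = 3.041e+04 rad/s.
Step 2 — Transfer function: H(jω) = jωL/(R + jωL).
Step 3 — Numerator jωL = j·60.82; denominator R + jωL = 90.5 + j60.82.
Step 4 — H = 0.3111 + j0.463.
Step 5 — Magnitude: |H| = 0.5578 (-5.1 dB); phase: φ = 56.1°.

|H| = 0.5578 (-5.1 dB), φ = 56.1°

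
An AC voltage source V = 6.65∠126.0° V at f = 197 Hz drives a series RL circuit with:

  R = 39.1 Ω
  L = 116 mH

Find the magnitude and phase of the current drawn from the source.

Step 1 — Angular frequency: ω = 2π·f = 2π·197 = 1238 rad/s.
Step 2 — Component impedances:
  R: Z = R = 39.1 Ω
  L: Z = jωL = j·1238·0.116 = 0 + j143.6 Ω
Step 3 — Series combination: Z_total = R + L = 39.1 + j143.6 Ω = 148.8∠74.8° Ω.
Step 4 — Source phasor: V = 6.65∠126.0° V = -3.909 + j5.38 V.
Step 5 — Ohm's law: I = V / Z_total = (-3.909 + j5.38) / (39.1 + j143.6) = 0.02798 + j0.03484 A.
Step 6 — Convert to polar: |I| = 0.04469 A, ∠I = 51.2°.

I = 0.04469∠51.2° A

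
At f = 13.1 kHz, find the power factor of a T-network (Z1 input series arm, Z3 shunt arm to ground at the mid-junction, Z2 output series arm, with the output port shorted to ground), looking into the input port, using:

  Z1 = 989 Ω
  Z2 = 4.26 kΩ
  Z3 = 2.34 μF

Step 1 — Angular frequency: ω = 2π·f = 2π·1.31e+04 = 8.231e+04 rad/s.
Step 2 — Component impedances:
  Z1: Z = R = 989 Ω
  Z2: Z = R = 4260 Ω
  Z3: Z = 1/(jωC) = -j/(ω·C) = 0 - j5.192 Ω
Step 3 — With the output port shorted to ground, the output series arm Z2 runs from the junction to ground; the shunt arm Z3 also runs from the junction to ground. They appear in parallel: Z3 || Z2 = 0.006328 - j5.192 Ω.
Step 4 — Series with input arm Z1: Z_in = Z1 + (Z3 || Z2) = 989 - j5.192 Ω = 989∠-0.3° Ω.
Step 5 — Power factor: PF = cos(φ) = Re(Z)/|Z| = 989/989 = 1.
Step 6 — Type: Im(Z) = -5.192 ⇒ leading (phase φ = -0.3°).

PF = 1 (leading, φ = -0.3°)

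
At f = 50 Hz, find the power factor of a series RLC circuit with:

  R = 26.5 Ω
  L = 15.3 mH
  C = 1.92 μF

Step 1 — Angular frequency: ω = 2π·f = 2π·50 = 314.2 rad/s.
Step 2 — Component impedances:
  R: Z = R = 26.5 Ω
  L: Z = jωL = j·314.2·0.0153 = 0 + j4.807 Ω
  C: Z = 1/(jωC) = -j/(ω·C) = 0 - j1658 Ω
Step 3 — Series combination: Z_total = R + L + C = 26.5 - j1653 Ω = 1653∠-89.1° Ω.
Step 4 — Power factor: PF = cos(φ) = Re(Z)/|Z| = 26.5/1653 = 0.01603.
Step 5 — Type: Im(Z) = -1653 ⇒ leading (phase φ = -89.1°).

PF = 0.01603 (leading, φ = -89.1°)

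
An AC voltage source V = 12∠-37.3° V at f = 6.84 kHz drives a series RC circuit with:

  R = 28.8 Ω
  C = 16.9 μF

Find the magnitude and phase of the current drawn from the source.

Step 1 — Angular frequency: ω = 2π·f = 2π·6840 = 4.298e+04 rad/s.
Step 2 — Component impedances:
  R: Z = R = 28.8 Ω
  C: Z = 1/(jωC) = -j/(ω·C) = 0 - j1.377 Ω
Step 3 — Series combination: Z_total = R + C = 28.8 - j1.377 Ω = 28.83∠-2.7° Ω.
Step 4 — Source phasor: V = 12∠-37.3° V = 9.546 - j7.272 V.
Step 5 — Ohm's law: I = V / Z_total = (9.546 - j7.272) / (28.8 - j1.377) = 0.3427 - j0.2361 A.
Step 6 — Convert to polar: |I| = 0.4162 A, ∠I = -34.6°.

I = 0.4162∠-34.6° A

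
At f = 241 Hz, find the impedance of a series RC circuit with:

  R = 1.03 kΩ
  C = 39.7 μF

Step 1 — Angular frequency: ω = 2π·f = 2π·241 = 1514 rad/s.
Step 2 — Component impedances:
  R: Z = R = 1030 Ω
  C: Z = 1/(jωC) = -j/(ω·C) = 0 - j16.63 Ω
Step 3 — Series combination: Z_total = R + C = 1030 - j16.63 Ω = 1030∠-0.9° Ω.

Z = 1030 - j16.63 Ω = 1030∠-0.9° Ω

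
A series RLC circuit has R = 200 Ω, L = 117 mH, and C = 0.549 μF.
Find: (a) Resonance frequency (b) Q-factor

Step 1 — Resonance condition Im(Z)=0 gives ω₀ = 1/√(LC).
Step 2 — ω₀ = 1/√(0.117·5.49e-07) = 3946 rad/s.
Step 3 — f₀ = ω₀/(2π) = 628 Hz.
Step 4 — Series Q: Q = ω₀L/R = 3946·0.117/200 = 2.308.

(a) f₀ = 628 Hz  (b) Q = 2.308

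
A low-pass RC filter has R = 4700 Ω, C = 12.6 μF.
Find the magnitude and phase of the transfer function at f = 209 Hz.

Step 1 — Angular frequency: ω = 2π·209 = 1313 rad/s.
Step 2 — Transfer function: H(jω) = 1/(1 + jωRC).
Step 3 — Denominator: 1 + jωRC = 1 + j·1313·4700·1.26e-05 = 1 + j77.77.
Step 4 — H = 0.0001653 - j0.01286.
Step 5 — Magnitude: |H| = 0.01286 (-37.8 dB); phase: φ = -89.3°.

|H| = 0.01286 (-37.8 dB), φ = -89.3°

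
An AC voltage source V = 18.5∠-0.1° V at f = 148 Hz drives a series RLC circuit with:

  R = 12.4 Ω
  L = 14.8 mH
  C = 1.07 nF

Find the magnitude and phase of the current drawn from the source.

Step 1 — Angular frequency: ω = 2π·f = 2π·148 = 929.9 rad/s.
Step 2 — Component impedances:
  R: Z = R = 12.4 Ω
  L: Z = jωL = j·929.9·0.0148 = 0 + j13.76 Ω
  C: Z = 1/(jωC) = -j/(ω·C) = 0 - j1.005e+06 Ω
Step 3 — Series combination: Z_total = R + L + C = 12.4 - j1.005e+06 Ω = 1.005e+06∠-90.0° Ω.
Step 4 — Source phasor: V = 18.5∠-0.1° V = 18.5 - j0.03229 V.
Step 5 — Ohm's law: I = V / Z_total = (18.5 - j0.03229) / (12.4 - j1.005e+06) = 3.235e-08 + j1.841e-05 A.
Step 6 — Convert to polar: |I| = 1.841e-05 A, ∠I = 89.9°.

I = 1.841e-05∠89.9° A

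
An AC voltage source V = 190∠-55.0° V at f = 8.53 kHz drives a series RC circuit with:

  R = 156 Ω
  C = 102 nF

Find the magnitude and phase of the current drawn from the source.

Step 1 — Angular frequency: ω = 2π·f = 2π·8530 = 5.36e+04 rad/s.
Step 2 — Component impedances:
  R: Z = R = 156 Ω
  C: Z = 1/(jωC) = -j/(ω·C) = 0 - j182.9 Ω
Step 3 — Series combination: Z_total = R + C = 156 - j182.9 Ω = 240.4∠-49.5° Ω.
Step 4 — Source phasor: V = 190∠-55.0° V = 109 - j155.6 V.
Step 5 — Ohm's law: I = V / Z_total = (109 - j155.6) / (156 - j182.9) = 0.7867 - j0.07517 A.
Step 6 — Convert to polar: |I| = 0.7903 A, ∠I = -5.5°.

I = 0.7903∠-5.5° A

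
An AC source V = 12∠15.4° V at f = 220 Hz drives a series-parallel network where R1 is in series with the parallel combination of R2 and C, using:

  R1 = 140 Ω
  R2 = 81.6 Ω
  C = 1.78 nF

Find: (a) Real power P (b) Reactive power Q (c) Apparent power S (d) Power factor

Step 1 — Angular frequency: ω = 2π·f = 2π·220 = 1382 rad/s.
Step 2 — Component impedances:
  R1: Z = R = 140 Ω
  R2: Z = R = 81.6 Ω
  C: Z = 1/(jωC) = -j/(ω·C) = 0 - j4.064e+05 Ω
Step 3 — Parallel branch: R2 || C = 1/(1/R2 + 1/C) = 81.6 - j0.01638 Ω.
Step 4 — Series with R1: Z_total = R1 + (R2 || C) = 221.6 - j0.01638 Ω = 221.6∠-0.0° Ω.
Step 5 — Source phasor: V = 12∠15.4° V = 11.57 + j3.187 V.
Step 6 — Current: I = V / Z = 0.05221 + j0.01438 A = 0.05415∠15.4° A.
Step 7 — Complex power: S = V·I* = 0.6498 - j4.804e-05 VA.
Step 8 — Real power: P = Re(S) = 0.6498 W.
Step 9 — Reactive power: Q = Im(S) = -4.804e-05 VAR.
Step 10 — Apparent power: |S| = 0.6498 VA.
Step 11 — Power factor: PF = P/|S| = 1 (leading).

(a) P = 0.6498 W  (b) Q = -4.804e-05 VAR  (c) S = 0.6498 VA  (d) PF = 1 (leading)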